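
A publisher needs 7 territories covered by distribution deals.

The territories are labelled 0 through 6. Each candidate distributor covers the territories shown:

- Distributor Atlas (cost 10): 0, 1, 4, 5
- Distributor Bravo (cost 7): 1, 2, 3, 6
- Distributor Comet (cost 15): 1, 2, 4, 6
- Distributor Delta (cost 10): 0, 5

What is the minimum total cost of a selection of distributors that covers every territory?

17

Atlas, Bravo together cover every territory (Atlas ∪ Bravo = {0, 1, 2, 3, 4, 5, 6}); total cost 10 + 7 = 17.
No covering selection has total cost below 17.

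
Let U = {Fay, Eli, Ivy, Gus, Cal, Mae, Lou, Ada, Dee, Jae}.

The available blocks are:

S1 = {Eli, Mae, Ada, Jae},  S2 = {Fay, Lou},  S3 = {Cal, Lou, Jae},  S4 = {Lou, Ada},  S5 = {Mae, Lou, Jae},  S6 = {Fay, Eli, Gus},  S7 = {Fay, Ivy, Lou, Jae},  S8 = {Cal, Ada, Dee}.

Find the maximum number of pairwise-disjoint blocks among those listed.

3

S5, S6, S8 are pairwise disjoint (S5={Mae,Lou,Jae}; S6={Fay,Eli,Gus}; S8={Cal,Ada,Dee}).
Every remaining block overlaps one of these, and no 4 of the listed blocks are pairwise disjoint, so 3 is the maximum.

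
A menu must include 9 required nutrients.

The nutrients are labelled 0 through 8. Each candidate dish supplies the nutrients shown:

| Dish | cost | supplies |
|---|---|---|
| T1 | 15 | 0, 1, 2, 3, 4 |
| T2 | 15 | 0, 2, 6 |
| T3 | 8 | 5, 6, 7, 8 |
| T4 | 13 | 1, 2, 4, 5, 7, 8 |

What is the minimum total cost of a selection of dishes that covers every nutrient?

T1, T3 together cover every nutrient (T1 ∪ T3 = {0, 1, 2, 3, 4, 5, 6, 7, 8}); total cost 15 + 8 = 23.
No covering selection has total cost below 23.

23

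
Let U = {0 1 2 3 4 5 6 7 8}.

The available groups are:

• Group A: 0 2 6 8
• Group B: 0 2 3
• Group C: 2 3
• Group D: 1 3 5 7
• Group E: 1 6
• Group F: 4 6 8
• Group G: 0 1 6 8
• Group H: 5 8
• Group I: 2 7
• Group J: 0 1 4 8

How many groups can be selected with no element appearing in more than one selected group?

3

C, E, H are pairwise disjoint (C={2,3}; E={1,6}; H={5,8}).
Every remaining group overlaps one of these, and no 4 of the listed groups are pairwise disjoint, so 3 is the maximum.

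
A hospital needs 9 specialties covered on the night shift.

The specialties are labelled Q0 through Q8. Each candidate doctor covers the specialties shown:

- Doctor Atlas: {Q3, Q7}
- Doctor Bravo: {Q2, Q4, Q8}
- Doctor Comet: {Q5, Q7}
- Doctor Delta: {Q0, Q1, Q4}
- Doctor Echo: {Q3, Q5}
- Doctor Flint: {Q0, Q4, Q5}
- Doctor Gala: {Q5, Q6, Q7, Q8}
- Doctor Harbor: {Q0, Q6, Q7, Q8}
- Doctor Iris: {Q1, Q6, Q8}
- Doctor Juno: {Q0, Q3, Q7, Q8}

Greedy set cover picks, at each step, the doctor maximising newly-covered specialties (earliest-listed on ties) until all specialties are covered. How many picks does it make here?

4

Greedy: pick Gala (covers 4 new) → pick Delta (covers 3 new) → pick Atlas (covers 1 new) → pick Bravo (covers 1 new). Total picks: 4.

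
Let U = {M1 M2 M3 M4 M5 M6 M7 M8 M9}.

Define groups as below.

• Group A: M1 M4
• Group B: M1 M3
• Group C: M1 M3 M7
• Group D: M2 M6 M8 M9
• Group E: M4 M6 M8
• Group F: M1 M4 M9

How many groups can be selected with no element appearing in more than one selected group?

C, D are pairwise disjoint (C={M1,M3,M7}; D={M2,M6,M8,M9}).
Every remaining group overlaps one of these, and no 3 of the listed groups are pairwise disjoint, so 2 is the maximum.

2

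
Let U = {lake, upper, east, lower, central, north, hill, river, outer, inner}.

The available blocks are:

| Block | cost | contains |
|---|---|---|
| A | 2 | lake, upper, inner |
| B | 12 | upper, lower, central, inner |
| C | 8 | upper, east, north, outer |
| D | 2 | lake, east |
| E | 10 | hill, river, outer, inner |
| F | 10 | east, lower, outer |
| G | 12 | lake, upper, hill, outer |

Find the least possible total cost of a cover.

B, C, D, E together cover every item (B ∪ C ∪ D ∪ E = {lake, upper, east, lower, central, north, hill, river, outer, inner}); total cost 12 + 8 + 2 + 10 = 32.
The greedy pick A, D, E, B, C costs 34; no covering selection beats 32.

32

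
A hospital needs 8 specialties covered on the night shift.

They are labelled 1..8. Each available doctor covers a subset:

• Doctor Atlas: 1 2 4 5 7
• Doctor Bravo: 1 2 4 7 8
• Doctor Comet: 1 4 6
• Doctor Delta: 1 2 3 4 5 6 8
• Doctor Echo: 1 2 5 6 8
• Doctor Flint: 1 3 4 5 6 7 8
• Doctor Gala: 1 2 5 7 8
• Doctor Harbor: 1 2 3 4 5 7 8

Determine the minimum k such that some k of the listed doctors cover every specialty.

Take {Echo, Harbor}. Their union is {1, 2, 3, 4, 5, 6, 7, 8}, which is all 8 specialties.
No single doctor has all 8 specialties (the largest, Delta, has 7), so 2 is optimal.

2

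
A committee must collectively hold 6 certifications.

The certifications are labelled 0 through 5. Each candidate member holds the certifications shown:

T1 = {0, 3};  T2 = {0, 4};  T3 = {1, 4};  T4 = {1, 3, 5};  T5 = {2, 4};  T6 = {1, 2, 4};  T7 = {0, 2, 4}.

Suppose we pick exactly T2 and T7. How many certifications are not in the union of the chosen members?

Union of T2, T7 = {0, 2, 4}.
Not covered: 1, 3, 5 — 3 certifications.

3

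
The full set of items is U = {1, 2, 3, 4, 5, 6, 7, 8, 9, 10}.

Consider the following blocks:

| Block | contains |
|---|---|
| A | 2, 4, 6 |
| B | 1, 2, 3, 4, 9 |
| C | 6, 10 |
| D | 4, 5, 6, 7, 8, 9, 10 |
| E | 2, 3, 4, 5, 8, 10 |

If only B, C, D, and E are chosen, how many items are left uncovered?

0

Union of B, C, D, E = {1, 2, 3, 4, 5, 6, 7, 8, 9, 10} — that's every item, so 0 are uncovered.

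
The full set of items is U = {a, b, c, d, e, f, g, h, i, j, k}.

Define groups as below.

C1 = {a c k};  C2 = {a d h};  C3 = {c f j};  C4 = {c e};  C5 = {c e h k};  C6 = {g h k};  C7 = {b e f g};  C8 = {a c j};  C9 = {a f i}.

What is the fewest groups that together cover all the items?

5

Take {C2, C3, C6, C7, C9}. Their union is {a, b, c, d, e, f, g, h, i, j, k}, which is all 11 items.
No 4 of the 9 groups cover everything (all 126 combinations miss at least one item), so 5 is optimal.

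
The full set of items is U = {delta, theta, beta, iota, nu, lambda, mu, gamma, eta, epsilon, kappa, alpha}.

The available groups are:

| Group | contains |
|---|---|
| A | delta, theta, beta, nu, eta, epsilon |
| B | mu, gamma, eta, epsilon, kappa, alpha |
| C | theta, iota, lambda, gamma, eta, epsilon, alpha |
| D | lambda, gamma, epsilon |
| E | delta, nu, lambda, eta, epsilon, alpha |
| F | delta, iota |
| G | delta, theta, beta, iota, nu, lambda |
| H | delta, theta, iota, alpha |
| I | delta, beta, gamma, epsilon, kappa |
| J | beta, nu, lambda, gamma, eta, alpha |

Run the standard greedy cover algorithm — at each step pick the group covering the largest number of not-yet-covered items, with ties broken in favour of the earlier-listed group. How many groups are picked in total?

Greedy: pick C (covers 7 new) → pick A (covers 3 new) → pick B (covers 2 new). Total picks: 3.
(The true minimum cover uses only 2 groups, so greedy is not optimal here.)

3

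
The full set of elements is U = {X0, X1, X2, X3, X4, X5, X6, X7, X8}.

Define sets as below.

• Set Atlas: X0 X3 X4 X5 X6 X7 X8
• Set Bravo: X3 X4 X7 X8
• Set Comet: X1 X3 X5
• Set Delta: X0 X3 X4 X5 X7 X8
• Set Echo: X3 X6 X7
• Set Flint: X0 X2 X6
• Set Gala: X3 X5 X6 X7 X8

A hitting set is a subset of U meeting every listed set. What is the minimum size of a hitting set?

Take H = {X2, X3}. Each listed set contains at least one of these, so H is a hitting set of size 2.
The sets Comet, Flint are pairwise disjoint, so any hitting set needs a separate element for each — at least 2. Hence 2 is optimal.

2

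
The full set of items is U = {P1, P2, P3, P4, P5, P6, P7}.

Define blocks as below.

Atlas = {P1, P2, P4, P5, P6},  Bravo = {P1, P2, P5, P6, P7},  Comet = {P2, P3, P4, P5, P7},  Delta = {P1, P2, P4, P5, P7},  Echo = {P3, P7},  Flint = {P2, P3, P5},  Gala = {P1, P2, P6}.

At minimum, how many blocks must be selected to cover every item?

Atlas and Echo cover everything between them: the union {P1, P2, P3, P4, P5, P6, P7} is all of U.
No single block has all 7 items (the largest, Atlas, has 5), so 2 is optimal.

2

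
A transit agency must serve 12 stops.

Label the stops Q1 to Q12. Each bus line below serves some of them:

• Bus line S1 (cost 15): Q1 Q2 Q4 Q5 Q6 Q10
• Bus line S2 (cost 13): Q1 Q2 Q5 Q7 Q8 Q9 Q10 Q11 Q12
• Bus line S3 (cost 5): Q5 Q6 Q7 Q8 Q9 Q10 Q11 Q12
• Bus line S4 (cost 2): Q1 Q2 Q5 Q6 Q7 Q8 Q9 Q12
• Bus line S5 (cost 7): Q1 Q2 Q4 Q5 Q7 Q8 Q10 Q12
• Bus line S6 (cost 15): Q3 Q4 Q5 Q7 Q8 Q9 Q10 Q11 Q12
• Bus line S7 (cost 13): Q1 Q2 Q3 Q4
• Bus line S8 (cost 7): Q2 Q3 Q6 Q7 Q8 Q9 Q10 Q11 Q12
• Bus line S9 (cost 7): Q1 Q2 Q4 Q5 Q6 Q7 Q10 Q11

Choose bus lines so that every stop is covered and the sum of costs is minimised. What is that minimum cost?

S5, S8 together cover every stop (S5 ∪ S8 = {Q1, Q2, Q3, Q4, Q5, Q6, Q7, Q8, Q9, Q10, Q11, Q12}); total cost 7 + 7 = 14.
The greedy pick S4, S8, S5 costs 16; no covering selection beats 14.

14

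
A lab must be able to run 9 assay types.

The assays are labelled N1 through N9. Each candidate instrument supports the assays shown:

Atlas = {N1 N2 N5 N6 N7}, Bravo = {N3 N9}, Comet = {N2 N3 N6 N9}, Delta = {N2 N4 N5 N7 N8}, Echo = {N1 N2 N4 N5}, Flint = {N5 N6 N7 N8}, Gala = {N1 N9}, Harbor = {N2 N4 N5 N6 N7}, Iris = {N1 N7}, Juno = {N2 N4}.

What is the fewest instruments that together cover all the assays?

Take {Comet, Echo, Flint}. Their union is {N1, N2, N3, N4, N5, N6, N7, N8, N9}, which is all 9 assays.
No 2 of the 10 instruments cover everything (all 45 combinations miss at least one assay), so 3 is optimal.

3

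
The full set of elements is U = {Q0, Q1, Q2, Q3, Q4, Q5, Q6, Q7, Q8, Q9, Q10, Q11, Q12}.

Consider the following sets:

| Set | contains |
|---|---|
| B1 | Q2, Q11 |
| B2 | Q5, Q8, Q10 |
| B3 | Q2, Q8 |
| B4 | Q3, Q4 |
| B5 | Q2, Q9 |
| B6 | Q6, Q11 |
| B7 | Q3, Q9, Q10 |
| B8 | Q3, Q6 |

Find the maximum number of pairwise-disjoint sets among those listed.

4

B2, B4, B5, B6 are pairwise disjoint (B2={Q5,Q8,Q10}; B4={Q3,Q4}; B5={Q2,Q9}; B6={Q6,Q11}).
Every remaining set overlaps one of these, and no 5 of the listed sets are pairwise disjoint, so 4 is the maximum.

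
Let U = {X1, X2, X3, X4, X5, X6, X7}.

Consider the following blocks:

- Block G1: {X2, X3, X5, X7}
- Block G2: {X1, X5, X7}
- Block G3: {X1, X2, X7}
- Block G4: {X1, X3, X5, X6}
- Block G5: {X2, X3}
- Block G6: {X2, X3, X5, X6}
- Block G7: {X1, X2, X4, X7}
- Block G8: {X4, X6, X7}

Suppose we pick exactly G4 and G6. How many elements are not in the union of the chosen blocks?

Union of G4, G6 = {X1, X2, X3, X5, X6}.
Not covered: X4, X7 — 2 elements.

2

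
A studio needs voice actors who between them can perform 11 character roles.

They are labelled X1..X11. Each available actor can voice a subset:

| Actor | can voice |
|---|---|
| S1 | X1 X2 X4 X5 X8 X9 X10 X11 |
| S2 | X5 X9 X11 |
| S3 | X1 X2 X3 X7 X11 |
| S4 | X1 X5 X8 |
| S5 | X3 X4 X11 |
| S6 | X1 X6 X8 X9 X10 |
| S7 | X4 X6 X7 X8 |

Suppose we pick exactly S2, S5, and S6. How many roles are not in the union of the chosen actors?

Union of S2, S5, S6 = {X1, X3, X4, X5, X6, X8, X9, X10, X11}.
Not covered: X2, X7 — 2 roles.

2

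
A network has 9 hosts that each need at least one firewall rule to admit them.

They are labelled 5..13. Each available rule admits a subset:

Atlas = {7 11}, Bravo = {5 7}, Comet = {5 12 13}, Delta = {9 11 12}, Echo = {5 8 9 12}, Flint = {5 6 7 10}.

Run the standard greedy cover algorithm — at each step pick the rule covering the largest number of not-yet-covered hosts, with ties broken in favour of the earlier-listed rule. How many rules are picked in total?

Greedy: pick Echo (covers 4 new) → pick Flint (covers 3 new) → pick Atlas (covers 1 new) → pick Comet (covers 1 new). Total picks: 4.

4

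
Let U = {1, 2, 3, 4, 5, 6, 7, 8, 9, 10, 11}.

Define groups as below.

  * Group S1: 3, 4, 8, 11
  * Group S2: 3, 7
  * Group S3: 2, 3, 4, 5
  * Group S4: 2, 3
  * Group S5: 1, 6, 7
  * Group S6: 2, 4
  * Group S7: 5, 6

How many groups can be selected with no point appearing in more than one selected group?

3

S2, S6, S7 are pairwise disjoint (S2={3,7}; S6={2,4}; S7={5,6}).
Every remaining group overlaps one of these, and no 4 of the listed groups are pairwise disjoint, so 3 is the maximum.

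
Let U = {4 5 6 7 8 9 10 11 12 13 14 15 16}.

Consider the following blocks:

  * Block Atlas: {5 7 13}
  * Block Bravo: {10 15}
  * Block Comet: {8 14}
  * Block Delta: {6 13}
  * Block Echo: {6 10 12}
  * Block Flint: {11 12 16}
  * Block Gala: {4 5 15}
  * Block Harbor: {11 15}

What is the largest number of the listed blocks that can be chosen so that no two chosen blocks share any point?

4

Atlas, Comet, Echo, Harbor are pairwise disjoint (Atlas={5,7,13}; Comet={8,14}; Echo={6,10,12}; Harbor={11,15}).
Every remaining block overlaps one of these, and no 5 of the listed blocks are pairwise disjoint, so 4 is the maximum.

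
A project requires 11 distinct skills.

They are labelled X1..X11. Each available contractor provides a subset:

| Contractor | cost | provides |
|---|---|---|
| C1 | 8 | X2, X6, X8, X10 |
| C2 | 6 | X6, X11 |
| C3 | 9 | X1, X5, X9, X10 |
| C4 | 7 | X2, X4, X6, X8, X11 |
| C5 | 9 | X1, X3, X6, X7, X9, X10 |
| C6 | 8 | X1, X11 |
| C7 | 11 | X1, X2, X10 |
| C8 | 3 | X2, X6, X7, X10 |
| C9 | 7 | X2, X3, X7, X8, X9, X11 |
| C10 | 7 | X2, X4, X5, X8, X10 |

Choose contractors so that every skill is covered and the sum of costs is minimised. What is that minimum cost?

C2, C5, C10 together cover every skill (C2 ∪ C5 ∪ C10 = {X1, X2, X3, X4, X5, X6, X7, X8, X9, X10, X11}); total cost 6 + 9 + 7 = 22.
The greedy pick C8, C9, C10, C6 costs 25; no covering selection beats 22.

22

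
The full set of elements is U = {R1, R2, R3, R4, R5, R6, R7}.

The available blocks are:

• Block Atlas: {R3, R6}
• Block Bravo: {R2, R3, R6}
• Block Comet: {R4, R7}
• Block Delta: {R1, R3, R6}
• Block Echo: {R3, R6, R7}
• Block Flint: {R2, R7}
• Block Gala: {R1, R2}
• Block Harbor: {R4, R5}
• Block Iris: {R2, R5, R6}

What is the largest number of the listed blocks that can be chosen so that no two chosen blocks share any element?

Delta, Flint, Harbor are pairwise disjoint (Delta={R1,R3,R6}; Flint={R2,R7}; Harbor={R4,R5}).
Every remaining block overlaps one of these, and no 4 of the listed blocks are pairwise disjoint, so 3 is the maximum.

3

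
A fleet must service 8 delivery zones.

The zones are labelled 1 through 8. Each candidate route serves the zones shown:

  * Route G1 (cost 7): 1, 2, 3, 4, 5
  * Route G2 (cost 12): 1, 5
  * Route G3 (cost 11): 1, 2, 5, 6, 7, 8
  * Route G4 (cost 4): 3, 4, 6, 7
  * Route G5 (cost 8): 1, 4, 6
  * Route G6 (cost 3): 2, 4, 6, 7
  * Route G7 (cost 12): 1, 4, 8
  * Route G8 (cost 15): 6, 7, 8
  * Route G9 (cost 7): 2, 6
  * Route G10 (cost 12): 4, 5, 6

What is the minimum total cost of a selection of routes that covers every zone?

G3, G4 together cover every zone (G3 ∪ G4 = {1, 2, 3, 4, 5, 6, 7, 8}); total cost 11 + 4 = 15.
The greedy pick G6, G1, G3 costs 21; no covering selection beats 15.

15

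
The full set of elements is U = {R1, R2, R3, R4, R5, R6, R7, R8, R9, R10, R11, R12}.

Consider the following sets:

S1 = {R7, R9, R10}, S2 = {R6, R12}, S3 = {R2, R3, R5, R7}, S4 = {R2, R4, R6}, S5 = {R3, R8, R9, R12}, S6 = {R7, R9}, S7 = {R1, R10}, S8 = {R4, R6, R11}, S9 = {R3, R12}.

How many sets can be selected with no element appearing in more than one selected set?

4

S4, S6, S7, S9 are pairwise disjoint (S4={R2,R4,R6}; S6={R7,R9}; S7={R1,R10}; S9={R3,R12}).
Every remaining set overlaps one of these, and no 5 of the listed sets are pairwise disjoint, so 4 is the maximum.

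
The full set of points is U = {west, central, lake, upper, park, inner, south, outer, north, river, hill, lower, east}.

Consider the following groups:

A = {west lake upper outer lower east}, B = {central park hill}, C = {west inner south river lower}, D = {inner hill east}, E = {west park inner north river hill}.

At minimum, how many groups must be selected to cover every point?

4

Take {A, B, C, E}. Their union is {west, central, lake, upper, park, inner, south, outer, north, river, hill, lower, east}, which is all 13 points.
No 3 of the 5 groups cover everything (all 10 combinations miss at least one point), so 4 is optimal.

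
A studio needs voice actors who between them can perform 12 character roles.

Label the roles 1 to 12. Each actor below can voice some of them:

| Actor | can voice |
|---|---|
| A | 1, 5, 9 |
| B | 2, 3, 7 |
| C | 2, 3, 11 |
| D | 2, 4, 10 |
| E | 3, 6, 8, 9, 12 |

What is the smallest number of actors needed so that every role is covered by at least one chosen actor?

A and B and C and D and E together: A ∪ B ∪ C ∪ D ∪ E = {1, 2, 3, 4, 5, 6, 7, 8, 9, 10, 11, 12} — every role is covered.
No 4 of the 5 actors cover everything (all 5 combinations miss at least one role), so 5 is optimal.

5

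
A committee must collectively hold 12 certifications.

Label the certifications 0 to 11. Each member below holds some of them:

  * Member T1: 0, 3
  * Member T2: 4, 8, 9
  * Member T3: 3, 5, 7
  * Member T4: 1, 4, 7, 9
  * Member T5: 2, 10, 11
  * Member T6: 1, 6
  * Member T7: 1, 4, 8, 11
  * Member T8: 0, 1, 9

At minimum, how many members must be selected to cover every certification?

5

T1 and T2 and T3 and T5 and T6 together: T1 ∪ T2 ∪ T3 ∪ T5 ∪ T6 = {0, 1, 2, 3, 4, 5, 6, 7, 8, 9, 10, 11} — every certification is covered.
Only T6 contains 6, so T6 is forced; the remaining 10 certifications need at least 4 more members (each remaining member adds at most 3) — so at least 5 members are needed, and 5 is optimal.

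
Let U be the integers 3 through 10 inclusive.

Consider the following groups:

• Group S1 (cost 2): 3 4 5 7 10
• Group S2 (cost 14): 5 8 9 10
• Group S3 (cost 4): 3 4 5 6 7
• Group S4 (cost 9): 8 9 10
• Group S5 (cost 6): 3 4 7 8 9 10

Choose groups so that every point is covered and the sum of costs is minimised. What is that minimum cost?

10

S3, S5 together cover every point (S3 ∪ S5 = {3, 4, 5, 6, 7, 8, 9, 10}); total cost 4 + 6 = 10.
The greedy pick S1, S5, S3 costs 12; no covering selection beats 10.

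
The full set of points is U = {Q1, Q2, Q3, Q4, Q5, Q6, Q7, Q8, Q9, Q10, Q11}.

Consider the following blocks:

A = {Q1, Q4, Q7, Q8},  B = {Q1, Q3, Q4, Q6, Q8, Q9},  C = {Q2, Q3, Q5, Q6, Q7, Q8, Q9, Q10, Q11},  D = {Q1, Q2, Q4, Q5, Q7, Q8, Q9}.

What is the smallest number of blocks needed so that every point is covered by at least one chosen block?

2

A and C together: A ∪ C = {Q1, Q2, Q3, Q4, Q5, Q6, Q7, Q8, Q9, Q10, Q11} — every point is covered.
No single block has all 11 points (the largest, C, has 9), so 2 is optimal.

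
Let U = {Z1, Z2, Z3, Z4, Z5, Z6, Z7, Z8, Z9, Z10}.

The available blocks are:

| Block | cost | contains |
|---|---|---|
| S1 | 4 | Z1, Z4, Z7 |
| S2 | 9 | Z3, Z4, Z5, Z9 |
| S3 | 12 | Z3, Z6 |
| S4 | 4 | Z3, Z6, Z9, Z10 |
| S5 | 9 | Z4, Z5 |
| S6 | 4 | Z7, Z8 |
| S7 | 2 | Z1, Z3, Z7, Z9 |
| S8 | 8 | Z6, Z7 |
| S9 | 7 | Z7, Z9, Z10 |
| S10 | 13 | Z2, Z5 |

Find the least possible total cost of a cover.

25

S1, S4, S6, S10 together cover every item (S1 ∪ S4 ∪ S6 ∪ S10 = {Z1, Z2, Z3, Z4, Z5, Z6, Z7, Z8, Z9, Z10}); total cost 4 + 4 + 4 + 13 = 25.
The greedy pick S7, S4, S1, S6, S10 costs 27; no covering selection beats 25.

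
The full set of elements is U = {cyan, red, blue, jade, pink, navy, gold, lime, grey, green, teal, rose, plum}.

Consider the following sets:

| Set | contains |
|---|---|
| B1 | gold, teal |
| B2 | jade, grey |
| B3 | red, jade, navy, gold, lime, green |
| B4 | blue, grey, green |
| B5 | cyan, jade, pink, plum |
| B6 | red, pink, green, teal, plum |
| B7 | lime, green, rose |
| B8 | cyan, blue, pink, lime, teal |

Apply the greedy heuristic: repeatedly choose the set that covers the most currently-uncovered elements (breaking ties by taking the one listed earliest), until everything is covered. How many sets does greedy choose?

5

Greedy: pick B3 (covers 6 new) → pick B8 (covers 4 new) → pick B2 (covers 1 new) → pick B5 (covers 1 new) → pick B7 (covers 1 new). Total picks: 5.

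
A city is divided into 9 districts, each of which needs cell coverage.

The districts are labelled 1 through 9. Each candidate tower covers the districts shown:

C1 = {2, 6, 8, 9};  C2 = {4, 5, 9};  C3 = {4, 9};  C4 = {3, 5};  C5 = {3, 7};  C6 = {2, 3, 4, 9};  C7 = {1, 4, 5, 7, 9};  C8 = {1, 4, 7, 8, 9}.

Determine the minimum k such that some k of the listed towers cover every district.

C1 and C4 and C8 together: C1 ∪ C4 ∪ C8 = {1, 2, 3, 4, 5, 6, 7, 8, 9} — every district is covered.
Only C1 contains 6, so C1 is forced; the remaining 5 districts need at least 2 more towers (each remaining tower adds at most 4) — so at least 3 towers are needed, and 3 is optimal.

3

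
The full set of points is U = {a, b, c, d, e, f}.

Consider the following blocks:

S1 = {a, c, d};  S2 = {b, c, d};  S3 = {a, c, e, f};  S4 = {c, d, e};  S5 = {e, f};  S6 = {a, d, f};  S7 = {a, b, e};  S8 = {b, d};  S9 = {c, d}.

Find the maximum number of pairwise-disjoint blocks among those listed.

S5, S9 are pairwise disjoint (S5={e,f}; S9={c,d}).
Every remaining block overlaps one of these, and no 3 of the listed blocks are pairwise disjoint, so 2 is the maximum.

2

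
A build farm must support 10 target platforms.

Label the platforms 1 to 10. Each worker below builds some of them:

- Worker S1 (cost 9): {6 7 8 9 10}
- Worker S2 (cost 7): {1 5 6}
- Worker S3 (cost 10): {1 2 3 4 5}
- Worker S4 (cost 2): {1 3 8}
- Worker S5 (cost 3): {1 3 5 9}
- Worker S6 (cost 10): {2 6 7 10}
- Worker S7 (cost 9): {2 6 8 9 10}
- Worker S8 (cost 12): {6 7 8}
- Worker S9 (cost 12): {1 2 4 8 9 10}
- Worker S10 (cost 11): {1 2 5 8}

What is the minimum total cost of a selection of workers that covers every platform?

19

S1, S3 together cover every platform (S1 ∪ S3 = {1, 2, 3, 4, 5, 6, 7, 8, 9, 10}); total cost 9 + 10 = 19.
The greedy pick S4, S5, S6, S3 costs 25; no covering selection beats 19.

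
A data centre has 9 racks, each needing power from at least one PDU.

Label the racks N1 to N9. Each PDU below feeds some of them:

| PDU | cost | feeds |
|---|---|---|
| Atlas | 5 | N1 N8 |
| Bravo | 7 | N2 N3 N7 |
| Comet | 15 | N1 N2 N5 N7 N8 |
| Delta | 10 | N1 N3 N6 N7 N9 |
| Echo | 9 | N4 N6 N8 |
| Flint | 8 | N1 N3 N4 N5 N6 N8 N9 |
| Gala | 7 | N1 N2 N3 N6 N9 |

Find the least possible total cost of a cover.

15

Bravo, Flint together cover every rack (Bravo ∪ Flint = {N1, N2, N3, N4, N5, N6, N7, N8, N9}); total cost 7 + 8 = 15.
No covering selection has total cost below 15.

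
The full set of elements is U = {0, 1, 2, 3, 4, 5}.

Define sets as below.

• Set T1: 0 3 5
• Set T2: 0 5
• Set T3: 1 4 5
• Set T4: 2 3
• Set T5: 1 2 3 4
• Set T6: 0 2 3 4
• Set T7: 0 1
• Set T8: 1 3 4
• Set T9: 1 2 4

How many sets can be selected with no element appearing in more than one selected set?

T2, T9 are pairwise disjoint (T2={0,5}; T9={1,2,4}).
Every remaining set overlaps one of these, and no 3 of the listed sets are pairwise disjoint, so 2 is the maximum.

2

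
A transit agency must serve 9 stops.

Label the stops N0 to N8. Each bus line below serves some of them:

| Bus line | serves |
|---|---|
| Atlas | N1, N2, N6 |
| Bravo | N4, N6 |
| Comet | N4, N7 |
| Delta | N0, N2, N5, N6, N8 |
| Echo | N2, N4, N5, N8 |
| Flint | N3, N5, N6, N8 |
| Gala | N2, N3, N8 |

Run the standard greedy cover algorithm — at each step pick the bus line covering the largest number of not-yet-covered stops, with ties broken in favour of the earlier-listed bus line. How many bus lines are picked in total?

4

Greedy: pick Delta (covers 5 new) → pick Comet (covers 2 new) → pick Atlas (covers 1 new) → pick Flint (covers 1 new). Total picks: 4.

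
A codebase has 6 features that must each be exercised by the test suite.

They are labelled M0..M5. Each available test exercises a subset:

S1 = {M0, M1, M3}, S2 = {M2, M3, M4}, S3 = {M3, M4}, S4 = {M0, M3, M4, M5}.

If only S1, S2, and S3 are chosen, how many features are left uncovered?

Union of S1, S2, S3 = {M0, M1, M2, M3, M4}.
Not covered: M5 — 1 feature.

1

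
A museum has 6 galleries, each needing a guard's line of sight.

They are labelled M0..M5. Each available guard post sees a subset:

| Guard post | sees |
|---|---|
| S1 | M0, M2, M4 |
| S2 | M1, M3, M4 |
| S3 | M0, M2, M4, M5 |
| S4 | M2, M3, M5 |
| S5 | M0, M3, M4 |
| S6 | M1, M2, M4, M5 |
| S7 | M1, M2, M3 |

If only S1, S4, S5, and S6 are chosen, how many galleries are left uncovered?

Union of S1, S4, S5, S6 = {M0, M1, M2, M3, M4, M5} — that's every gallery, so 0 are uncovered.

0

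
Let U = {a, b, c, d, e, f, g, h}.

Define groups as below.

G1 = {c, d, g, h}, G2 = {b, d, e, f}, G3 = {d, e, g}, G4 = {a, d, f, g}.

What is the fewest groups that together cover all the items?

Take {G1, G2, G4}. Their union is {a, b, c, d, e, f, g, h}, which is all 8 items.
Only G4 contains a, so G4 is forced; the remaining 4 items need at least 2 more groups (each remaining group adds at most 2) — so at least 3 groups are needed, and 3 is optimal.

3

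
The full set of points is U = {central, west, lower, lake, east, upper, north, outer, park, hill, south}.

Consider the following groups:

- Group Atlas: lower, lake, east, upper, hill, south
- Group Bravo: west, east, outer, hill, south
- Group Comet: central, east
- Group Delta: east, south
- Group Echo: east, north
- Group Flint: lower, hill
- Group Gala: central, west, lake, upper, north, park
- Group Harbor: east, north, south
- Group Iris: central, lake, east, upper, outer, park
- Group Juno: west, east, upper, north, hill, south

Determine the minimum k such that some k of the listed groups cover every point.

Atlas and Iris and Juno together: Atlas ∪ Iris ∪ Juno = {central, west, lower, lake, east, upper, north, outer, park, hill, south} — every point is covered.
No 2 of the 10 groups cover everything (all 45 combinations miss at least one point), so 3 is optimal.

3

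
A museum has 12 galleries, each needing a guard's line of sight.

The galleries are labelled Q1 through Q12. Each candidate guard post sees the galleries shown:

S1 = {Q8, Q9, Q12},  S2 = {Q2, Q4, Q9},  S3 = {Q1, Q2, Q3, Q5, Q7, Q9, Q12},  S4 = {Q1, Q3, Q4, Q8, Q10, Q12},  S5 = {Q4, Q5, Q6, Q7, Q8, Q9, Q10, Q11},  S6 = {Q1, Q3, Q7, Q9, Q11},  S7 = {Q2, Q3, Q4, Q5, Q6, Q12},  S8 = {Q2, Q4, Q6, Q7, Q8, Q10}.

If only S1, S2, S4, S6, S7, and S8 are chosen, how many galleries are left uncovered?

0

Union of S1, S2, S4, S6, S7, S8 = {Q1, Q2, Q3, Q4, Q5, Q6, Q7, Q8, Q9, Q10, Q11, Q12} — that's every gallery, so 0 are uncovered.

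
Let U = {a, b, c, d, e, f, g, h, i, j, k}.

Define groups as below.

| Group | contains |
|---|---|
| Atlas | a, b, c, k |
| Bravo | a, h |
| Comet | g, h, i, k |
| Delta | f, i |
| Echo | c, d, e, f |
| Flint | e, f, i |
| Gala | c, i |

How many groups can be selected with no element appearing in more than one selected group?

Atlas, Delta are pairwise disjoint (Atlas={a,b,c,k}; Delta={f,i}).
Every remaining group overlaps one of these, and no 3 of the listed groups are pairwise disjoint, so 2 is the maximum.

2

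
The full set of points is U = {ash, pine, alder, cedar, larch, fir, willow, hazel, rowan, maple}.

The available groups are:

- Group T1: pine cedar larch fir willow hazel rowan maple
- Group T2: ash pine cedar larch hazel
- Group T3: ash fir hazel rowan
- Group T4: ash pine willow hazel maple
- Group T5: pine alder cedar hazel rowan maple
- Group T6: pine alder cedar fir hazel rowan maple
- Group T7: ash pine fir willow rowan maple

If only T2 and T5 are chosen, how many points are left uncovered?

Union of T2, T5 = {ash, pine, alder, cedar, larch, hazel, rowan, maple}.
Not covered: fir, willow — 2 points.

2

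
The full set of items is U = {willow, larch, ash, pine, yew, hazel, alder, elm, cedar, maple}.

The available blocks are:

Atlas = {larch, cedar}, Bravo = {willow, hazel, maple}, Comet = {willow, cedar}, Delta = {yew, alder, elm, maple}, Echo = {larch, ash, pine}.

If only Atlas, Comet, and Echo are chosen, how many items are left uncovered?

Union of Atlas, Comet, Echo = {willow, larch, ash, pine, cedar}.
Not covered: yew, hazel, alder, elm, maple — 5 items.

5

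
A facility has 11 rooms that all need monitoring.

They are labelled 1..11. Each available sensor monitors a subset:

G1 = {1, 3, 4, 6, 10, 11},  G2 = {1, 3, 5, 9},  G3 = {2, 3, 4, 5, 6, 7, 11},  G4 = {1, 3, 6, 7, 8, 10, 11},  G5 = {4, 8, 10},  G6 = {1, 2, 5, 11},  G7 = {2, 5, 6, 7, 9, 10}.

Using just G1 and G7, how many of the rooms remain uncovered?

Union of G1, G7 = {1, 2, 3, 4, 5, 6, 7, 9, 10, 11}.
Not covered: 8 — 1 room.

1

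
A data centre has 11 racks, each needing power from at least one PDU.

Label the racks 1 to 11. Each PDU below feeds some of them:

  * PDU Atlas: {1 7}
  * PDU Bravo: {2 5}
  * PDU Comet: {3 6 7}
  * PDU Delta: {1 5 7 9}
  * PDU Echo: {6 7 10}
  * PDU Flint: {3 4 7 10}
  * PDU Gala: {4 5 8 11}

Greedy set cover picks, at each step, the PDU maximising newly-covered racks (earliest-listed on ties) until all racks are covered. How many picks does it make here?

5

Greedy: pick Delta (covers 4 new) → pick Flint (covers 3 new) → pick Gala (covers 2 new) → pick Bravo (covers 1 new) → pick Comet (covers 1 new). Total picks: 5.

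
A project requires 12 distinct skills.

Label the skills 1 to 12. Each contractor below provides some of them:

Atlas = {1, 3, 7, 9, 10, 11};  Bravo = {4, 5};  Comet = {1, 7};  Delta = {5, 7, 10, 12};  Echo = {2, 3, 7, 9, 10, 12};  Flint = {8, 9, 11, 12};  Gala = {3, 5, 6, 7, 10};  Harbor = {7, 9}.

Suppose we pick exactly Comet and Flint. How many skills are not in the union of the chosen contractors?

Union of Comet, Flint = {1, 7, 8, 9, 11, 12}.
Not covered: 2, 3, 4, 5, 6, 10 — 6 skills.

6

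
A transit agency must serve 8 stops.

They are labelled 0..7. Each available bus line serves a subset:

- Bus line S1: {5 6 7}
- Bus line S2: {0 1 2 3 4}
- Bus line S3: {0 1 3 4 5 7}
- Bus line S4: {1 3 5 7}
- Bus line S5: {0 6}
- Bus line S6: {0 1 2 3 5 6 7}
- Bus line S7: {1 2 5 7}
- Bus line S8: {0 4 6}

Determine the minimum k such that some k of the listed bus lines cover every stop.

2

S1 and S2 together: S1 ∪ S2 = {0, 1, 2, 3, 4, 5, 6, 7} — every stop is covered.
No single bus line has all 8 stops (the largest, S6, has 7), so 2 is optimal.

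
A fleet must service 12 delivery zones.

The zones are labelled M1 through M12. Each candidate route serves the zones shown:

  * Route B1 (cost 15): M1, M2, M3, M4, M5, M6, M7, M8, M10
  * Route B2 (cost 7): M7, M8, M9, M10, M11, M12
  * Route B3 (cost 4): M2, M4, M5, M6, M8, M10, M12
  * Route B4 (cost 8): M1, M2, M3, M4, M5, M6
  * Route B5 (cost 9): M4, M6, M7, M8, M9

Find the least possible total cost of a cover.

B2, B4 together cover every zone (B2 ∪ B4 = {M1, M2, M3, M4, M5, M6, M7, M8, M9, M10, M11, M12}); total cost 7 + 8 = 15.
The greedy pick B3, B2, B4 costs 19; no covering selection beats 15.

15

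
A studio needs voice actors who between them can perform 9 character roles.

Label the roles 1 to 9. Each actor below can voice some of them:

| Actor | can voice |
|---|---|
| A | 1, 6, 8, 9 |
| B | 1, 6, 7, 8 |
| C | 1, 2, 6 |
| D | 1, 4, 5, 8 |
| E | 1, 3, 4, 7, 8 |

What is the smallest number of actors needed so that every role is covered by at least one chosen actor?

Take {A, C, D, E}. Their union is {1, 2, 3, 4, 5, 6, 7, 8, 9}, which is all 9 roles.
Only D contains 5, so D is forced; the remaining 5 roles need at least 3 more actors (each remaining actor adds at most 2) — so at least 4 actors are needed, and 4 is optimal.

4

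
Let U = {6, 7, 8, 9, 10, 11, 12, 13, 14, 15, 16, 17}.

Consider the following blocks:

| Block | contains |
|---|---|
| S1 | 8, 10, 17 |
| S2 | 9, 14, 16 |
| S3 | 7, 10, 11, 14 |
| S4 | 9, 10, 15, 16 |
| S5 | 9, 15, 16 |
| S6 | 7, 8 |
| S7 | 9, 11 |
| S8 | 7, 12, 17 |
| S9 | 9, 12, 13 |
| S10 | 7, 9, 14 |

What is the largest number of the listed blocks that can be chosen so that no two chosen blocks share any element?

2

S1, S5 are pairwise disjoint (S1={8,10,17}; S5={9,15,16}).
Every remaining block overlaps one of these, and no 3 of the listed blocks are pairwise disjoint, so 2 is the maximum.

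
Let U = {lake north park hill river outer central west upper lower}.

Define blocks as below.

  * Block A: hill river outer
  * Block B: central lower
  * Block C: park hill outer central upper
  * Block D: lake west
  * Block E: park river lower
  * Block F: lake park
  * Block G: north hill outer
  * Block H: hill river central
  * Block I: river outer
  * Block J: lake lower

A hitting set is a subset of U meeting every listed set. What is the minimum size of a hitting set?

Take T = {lake, park, outer, central}. Each listed block contains at least one of these, so T is a hitting set of size 4.
No choice of 3 items meets every block, so 4 is the minimum.

4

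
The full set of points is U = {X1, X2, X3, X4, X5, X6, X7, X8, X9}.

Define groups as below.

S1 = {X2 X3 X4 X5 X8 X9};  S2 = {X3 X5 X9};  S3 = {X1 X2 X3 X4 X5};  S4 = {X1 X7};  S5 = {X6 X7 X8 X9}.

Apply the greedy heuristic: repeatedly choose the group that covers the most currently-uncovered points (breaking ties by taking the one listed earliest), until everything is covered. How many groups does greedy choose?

Greedy: pick S1 (covers 6 new) → pick S4 (covers 2 new) → pick S5 (covers 1 new). Total picks: 3.
(The true minimum cover uses only 2 groups, so greedy is not optimal here.)

3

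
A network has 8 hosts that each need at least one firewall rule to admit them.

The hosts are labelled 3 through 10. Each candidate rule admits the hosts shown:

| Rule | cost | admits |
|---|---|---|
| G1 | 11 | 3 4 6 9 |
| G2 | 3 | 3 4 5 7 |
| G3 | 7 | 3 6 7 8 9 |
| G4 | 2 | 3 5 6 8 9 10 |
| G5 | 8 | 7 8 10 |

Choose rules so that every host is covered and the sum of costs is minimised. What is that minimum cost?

5

G2, G4 together cover every host (G2 ∪ G4 = {3, 4, 5, 6, 7, 8, 9, 10}); total cost 3 + 2 = 5.
No covering selection has total cost below 5.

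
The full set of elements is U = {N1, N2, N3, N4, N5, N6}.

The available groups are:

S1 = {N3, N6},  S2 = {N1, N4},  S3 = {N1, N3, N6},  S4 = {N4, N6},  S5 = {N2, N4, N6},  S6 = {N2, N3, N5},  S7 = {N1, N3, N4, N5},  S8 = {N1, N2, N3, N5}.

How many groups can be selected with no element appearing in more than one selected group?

S4, S6 are pairwise disjoint (S4={N4,N6}; S6={N2,N3,N5}).
Every remaining group overlaps one of these, and no 3 of the listed groups are pairwise disjoint, so 2 is the maximum.

2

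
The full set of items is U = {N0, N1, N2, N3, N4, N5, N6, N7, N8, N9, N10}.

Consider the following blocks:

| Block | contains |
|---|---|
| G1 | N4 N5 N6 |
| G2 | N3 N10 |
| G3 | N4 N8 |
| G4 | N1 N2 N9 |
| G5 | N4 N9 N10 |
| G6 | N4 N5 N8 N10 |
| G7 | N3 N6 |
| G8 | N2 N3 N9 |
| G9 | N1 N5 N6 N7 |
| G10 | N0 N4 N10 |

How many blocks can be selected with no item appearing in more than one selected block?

G4, G7, G10 are pairwise disjoint (G4={N1,N2,N9}; G7={N3,N6}; G10={N0,N4,N10}).
Every remaining block overlaps one of these, and no 4 of the listed blocks are pairwise disjoint, so 3 is the maximum.

3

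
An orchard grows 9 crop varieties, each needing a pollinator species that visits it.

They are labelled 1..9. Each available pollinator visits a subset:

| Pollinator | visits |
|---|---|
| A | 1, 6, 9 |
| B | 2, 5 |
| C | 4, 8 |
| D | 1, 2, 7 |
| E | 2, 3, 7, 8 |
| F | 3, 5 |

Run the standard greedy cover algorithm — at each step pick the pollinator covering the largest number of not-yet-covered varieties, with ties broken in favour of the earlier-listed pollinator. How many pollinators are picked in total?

Greedy: pick E (covers 4 new) → pick A (covers 3 new) → pick B (covers 1 new) → pick C (covers 1 new). Total picks: 4.

4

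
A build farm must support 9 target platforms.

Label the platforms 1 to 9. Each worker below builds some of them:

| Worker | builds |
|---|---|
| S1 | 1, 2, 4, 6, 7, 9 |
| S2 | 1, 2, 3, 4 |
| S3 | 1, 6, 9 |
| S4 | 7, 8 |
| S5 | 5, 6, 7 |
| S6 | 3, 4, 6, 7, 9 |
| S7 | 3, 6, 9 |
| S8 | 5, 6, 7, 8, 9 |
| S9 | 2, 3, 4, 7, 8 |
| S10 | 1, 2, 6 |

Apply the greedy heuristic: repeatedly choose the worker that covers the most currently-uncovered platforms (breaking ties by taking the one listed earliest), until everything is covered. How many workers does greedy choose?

3

Greedy: pick S1 (covers 6 new) → pick S8 (covers 2 new) → pick S2 (covers 1 new). Total picks: 3.
(The true minimum cover uses only 2 workers, so greedy is not optimal here.)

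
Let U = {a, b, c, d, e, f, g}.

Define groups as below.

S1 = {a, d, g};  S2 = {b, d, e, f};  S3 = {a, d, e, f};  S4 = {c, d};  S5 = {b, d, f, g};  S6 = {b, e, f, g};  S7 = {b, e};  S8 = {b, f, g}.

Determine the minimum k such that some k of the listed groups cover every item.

S1, S2, and S4 cover everything between them: the union {a, b, c, d, e, f, g} is all of U.
Only S4 contains c, so S4 is forced; the remaining 5 items need at least 2 more groups (each remaining group adds at most 4) — so at least 3 groups are needed, and 3 is optimal.

3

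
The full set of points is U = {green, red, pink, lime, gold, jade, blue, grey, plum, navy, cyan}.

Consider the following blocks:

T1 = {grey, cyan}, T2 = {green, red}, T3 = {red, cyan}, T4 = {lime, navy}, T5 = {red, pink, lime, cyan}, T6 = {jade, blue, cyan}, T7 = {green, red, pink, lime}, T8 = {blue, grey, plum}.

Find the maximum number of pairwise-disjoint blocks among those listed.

3

T3, T4, T8 are pairwise disjoint (T3={red,cyan}; T4={lime,navy}; T8={blue,grey,plum}).
Every remaining block overlaps one of these, and no 4 of the listed blocks are pairwise disjoint, so 3 is the maximum.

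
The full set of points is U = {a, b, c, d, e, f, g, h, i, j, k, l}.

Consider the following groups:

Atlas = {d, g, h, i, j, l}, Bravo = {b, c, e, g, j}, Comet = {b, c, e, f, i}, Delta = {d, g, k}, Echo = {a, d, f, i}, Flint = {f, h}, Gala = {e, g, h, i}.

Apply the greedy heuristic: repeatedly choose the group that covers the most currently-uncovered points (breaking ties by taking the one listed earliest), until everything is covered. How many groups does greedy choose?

4

Greedy: pick Atlas (covers 6 new) → pick Comet (covers 4 new) → pick Delta (covers 1 new) → pick Echo (covers 1 new). Total picks: 4.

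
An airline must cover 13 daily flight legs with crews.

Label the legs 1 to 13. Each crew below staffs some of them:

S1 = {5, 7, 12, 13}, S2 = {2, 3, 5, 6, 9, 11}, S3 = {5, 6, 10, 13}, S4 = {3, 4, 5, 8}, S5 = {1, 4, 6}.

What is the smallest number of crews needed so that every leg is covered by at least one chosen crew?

S1 and S2 and S3 and S4 and S5 together: S1 ∪ S2 ∪ S3 ∪ S4 ∪ S5 = {1, 2, 3, 4, 5, 6, 7, 8, 9, 10, 11, 12, 13} — every leg is covered.
No 4 of the 5 crews cover everything (all 5 combinations miss at least one leg), so 5 is optimal.

5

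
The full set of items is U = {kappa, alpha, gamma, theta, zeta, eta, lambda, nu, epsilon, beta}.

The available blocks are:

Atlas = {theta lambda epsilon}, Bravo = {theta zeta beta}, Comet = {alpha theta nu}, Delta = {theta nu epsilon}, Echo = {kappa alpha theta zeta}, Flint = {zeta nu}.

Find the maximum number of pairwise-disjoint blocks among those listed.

Atlas, Flint are pairwise disjoint (Atlas={theta,lambda,epsilon}; Flint={zeta,nu}).
Every remaining block overlaps one of these, and no 3 of the listed blocks are pairwise disjoint, so 2 is the maximum.

2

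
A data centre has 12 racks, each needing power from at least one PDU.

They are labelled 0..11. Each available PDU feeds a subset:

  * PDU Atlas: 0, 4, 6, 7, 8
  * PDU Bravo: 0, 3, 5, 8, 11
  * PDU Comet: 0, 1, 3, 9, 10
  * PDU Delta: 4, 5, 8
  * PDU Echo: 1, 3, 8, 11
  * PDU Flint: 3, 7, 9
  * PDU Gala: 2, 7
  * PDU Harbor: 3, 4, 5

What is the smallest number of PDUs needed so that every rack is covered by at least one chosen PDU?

Take {Atlas, Bravo, Comet, Gala}. Their union is {0, 1, 2, 3, 4, 5, 6, 7, 8, 9, 10, 11}, which is all 12 racks.
No 3 of the 8 PDUs cover everything (all 56 combinations miss at least one rack), so 4 is optimal.

4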